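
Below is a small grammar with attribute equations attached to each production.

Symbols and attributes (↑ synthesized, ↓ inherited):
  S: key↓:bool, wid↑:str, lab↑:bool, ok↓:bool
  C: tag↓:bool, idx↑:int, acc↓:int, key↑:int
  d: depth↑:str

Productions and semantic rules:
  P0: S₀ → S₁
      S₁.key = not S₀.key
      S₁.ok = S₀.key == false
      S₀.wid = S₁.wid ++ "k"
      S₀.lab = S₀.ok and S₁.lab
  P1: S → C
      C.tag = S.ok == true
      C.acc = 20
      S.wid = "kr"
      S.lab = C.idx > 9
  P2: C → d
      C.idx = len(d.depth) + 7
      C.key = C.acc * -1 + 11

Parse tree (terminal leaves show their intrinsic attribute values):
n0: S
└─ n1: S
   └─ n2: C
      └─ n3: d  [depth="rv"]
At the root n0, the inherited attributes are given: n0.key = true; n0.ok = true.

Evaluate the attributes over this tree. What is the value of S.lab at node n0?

1. n0.key = true  [given at root]
2. n0.ok = true  [given at root]
3. n1.key = false  [not S₀.key]
4. n1.ok = false  [S₀.key == false]
5. n2.tag = false  [S.ok == true]
6. n2.acc = 20  [20]
7. n3.depth = "rv"  [terminal]
8. n2.idx = 9  [len(d.depth) + 7]
9. n2.key = -9  [C.acc * -1 + 11]
10. n1.wid = "kr"  ["kr"]
11. n1.lab = false  [C.idx > 9]
12. n0.wid = "krk"  [S₁.wid ++ "k"]
13. n0.lab = false  [S₀.ok and S₁.lab]

false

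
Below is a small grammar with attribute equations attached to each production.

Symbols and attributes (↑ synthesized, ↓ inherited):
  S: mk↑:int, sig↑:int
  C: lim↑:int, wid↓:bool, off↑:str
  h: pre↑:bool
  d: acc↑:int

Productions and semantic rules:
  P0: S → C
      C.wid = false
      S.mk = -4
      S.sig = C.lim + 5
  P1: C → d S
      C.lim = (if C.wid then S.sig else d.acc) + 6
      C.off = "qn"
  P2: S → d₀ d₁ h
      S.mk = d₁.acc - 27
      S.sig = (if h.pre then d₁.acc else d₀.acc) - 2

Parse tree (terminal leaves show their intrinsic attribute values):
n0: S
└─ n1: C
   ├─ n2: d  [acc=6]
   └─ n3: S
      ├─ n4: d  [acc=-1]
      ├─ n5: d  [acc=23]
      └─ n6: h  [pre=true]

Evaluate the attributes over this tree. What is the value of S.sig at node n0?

17

1. n1.wid = false  [false]
2. n2.acc = 6  [terminal]
3. n4.acc = -1  [terminal]
4. n5.acc = 23  [terminal]
5. n6.pre = true  [terminal]
6. n3.mk = -4  [d₁.acc - 27]
7. n3.sig = 21  [(if h.pre then d₁.acc else d₀.acc) - 2]
8. n1.lim = 12  [(if C.wid then S.sig else d.acc) + 6]
9. n1.off = "qn"  ["qn"]
10. n0.mk = -4  [-4]
11. n0.sig = 17  [C.lim + 5]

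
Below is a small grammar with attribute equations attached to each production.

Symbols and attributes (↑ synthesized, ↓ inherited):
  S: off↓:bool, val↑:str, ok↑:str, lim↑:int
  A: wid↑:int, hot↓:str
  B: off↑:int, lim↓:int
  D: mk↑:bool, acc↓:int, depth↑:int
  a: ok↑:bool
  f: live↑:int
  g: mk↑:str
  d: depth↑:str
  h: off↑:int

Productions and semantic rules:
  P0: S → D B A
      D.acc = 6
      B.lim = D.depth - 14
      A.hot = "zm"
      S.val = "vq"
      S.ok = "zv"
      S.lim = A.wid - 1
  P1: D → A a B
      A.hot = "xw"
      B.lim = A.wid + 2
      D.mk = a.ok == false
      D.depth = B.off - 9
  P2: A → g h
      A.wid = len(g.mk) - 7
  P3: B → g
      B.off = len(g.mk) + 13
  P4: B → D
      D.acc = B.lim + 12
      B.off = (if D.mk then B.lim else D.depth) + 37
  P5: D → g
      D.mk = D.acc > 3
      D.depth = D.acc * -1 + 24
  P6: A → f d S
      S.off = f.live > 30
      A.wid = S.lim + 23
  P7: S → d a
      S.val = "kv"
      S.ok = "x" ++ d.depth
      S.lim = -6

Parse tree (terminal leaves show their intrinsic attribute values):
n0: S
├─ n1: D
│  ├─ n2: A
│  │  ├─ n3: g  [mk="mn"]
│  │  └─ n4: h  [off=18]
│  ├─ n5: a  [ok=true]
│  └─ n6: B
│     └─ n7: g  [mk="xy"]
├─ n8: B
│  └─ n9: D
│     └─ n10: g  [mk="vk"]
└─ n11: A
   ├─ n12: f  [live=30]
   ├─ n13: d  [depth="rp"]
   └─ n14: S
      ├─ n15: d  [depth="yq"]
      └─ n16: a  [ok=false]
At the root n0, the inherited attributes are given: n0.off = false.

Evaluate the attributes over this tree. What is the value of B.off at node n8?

1. n0.off = false  [given at root]
2. n1.acc = 6  [6]
3. n2.hot = "xw"  ["xw"]
4. n3.mk = "mn"  [terminal]
5. n4.off = 18  [terminal]
6. n2.wid = -5  [len(g.mk) - 7]
7. n5.ok = true  [terminal]
8. n6.lim = -3  [A.wid + 2]
9. n7.mk = "xy"  [terminal]
10. n6.off = 15  [len(g.mk) + 13]
11. n1.mk = false  [a.ok == false]
12. n1.depth = 6  [B.off - 9]
13. n8.lim = -8  [D.depth - 14]
14. n9.acc = 4  [B.lim + 12]
15. n10.mk = "vk"  [terminal]
16. n9.mk = true  [D.acc > 3]
17. n9.depth = 20  [D.acc * -1 + 24]
18. n8.off = 29  [(if D.mk then B.lim else D.depth) + 37]
19. n11.hot = "zm"  ["zm"]
20. n12.live = 30  [terminal]
21. n13.depth = "rp"  [terminal]
22. n14.off = false  [f.live > 30]
23. n15.depth = "yq"  [terminal]
24. n16.ok = false  [terminal]
25. n14.val = "kv"  ["kv"]
26. n14.ok = "xyq"  ["x" ++ d.depth]
27. n14.lim = -6  [-6]
28. n11.wid = 17  [S.lim + 23]
29. n0.val = "vq"  ["vq"]
30. n0.ok = "zv"  ["zv"]
31. n0.lim = 16  [A.wid - 1]

29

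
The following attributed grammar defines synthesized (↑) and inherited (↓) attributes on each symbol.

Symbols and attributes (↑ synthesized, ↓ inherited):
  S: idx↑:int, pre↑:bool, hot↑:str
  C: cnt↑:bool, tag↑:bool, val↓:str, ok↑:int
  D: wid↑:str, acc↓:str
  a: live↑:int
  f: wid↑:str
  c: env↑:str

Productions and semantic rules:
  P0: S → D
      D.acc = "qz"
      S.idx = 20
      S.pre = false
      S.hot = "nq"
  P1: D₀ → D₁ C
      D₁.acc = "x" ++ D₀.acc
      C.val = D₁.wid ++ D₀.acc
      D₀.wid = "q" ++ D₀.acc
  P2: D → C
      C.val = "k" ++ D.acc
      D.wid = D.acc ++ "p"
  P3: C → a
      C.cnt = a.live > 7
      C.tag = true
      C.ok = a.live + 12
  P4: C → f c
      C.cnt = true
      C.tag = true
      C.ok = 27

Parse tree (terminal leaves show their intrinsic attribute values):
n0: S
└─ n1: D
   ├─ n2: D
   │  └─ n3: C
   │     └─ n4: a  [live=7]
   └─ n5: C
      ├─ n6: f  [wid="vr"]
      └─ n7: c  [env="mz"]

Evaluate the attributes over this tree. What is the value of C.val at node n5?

"xqzpqz"

1. n1.acc = "qz"  ["qz"]
2. n2.acc = "xqz"  ["x" ++ D₀.acc]
3. n3.val = "kxqz"  ["k" ++ D.acc]
4. n4.live = 7  [terminal]
5. n3.cnt = false  [a.live > 7]
6. n3.tag = true  [true]
7. n3.ok = 19  [a.live + 12]
8. n2.wid = "xqzp"  [D.acc ++ "p"]
9. n5.val = "xqzpqz"  [D₁.wid ++ D₀.acc]
10. n6.wid = "vr"  [terminal]
11. n7.env = "mz"  [terminal]
12. n5.cnt = true  [true]
13. n5.tag = true  [true]
14. n5.ok = 27  [27]
15. n1.wid = "qqz"  ["q" ++ D₀.acc]
16. n0.idx = 20  [20]
17. n0.pre = false  [false]
18. n0.hot = "nq"  ["nq"]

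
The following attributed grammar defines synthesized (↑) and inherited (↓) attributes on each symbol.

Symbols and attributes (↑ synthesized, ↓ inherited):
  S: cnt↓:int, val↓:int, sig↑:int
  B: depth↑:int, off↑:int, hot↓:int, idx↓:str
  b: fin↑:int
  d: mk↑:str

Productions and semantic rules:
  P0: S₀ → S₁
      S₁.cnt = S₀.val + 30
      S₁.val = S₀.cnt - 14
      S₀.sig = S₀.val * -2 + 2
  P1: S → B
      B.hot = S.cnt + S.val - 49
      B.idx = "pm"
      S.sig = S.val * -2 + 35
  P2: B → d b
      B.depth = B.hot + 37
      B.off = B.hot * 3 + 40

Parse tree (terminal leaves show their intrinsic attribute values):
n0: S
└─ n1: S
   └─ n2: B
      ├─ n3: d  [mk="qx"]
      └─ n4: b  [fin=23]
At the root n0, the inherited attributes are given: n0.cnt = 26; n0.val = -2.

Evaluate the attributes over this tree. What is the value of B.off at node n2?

13

1. n0.cnt = 26  [given at root]
2. n0.val = -2  [given at root]
3. n1.cnt = 28  [S₀.val + 30]
4. n1.val = 12  [S₀.cnt - 14]
5. n2.hot = -9  [S.cnt + S.val - 49]
6. n2.idx = "pm"  ["pm"]
7. n3.mk = "qx"  [terminal]
8. n4.fin = 23  [terminal]
9. n2.depth = 28  [B.hot + 37]
10. n2.off = 13  [B.hot * 3 + 40]
11. n1.sig = 11  [S.val * -2 + 35]
12. n0.sig = 6  [S₀.val * -2 + 2]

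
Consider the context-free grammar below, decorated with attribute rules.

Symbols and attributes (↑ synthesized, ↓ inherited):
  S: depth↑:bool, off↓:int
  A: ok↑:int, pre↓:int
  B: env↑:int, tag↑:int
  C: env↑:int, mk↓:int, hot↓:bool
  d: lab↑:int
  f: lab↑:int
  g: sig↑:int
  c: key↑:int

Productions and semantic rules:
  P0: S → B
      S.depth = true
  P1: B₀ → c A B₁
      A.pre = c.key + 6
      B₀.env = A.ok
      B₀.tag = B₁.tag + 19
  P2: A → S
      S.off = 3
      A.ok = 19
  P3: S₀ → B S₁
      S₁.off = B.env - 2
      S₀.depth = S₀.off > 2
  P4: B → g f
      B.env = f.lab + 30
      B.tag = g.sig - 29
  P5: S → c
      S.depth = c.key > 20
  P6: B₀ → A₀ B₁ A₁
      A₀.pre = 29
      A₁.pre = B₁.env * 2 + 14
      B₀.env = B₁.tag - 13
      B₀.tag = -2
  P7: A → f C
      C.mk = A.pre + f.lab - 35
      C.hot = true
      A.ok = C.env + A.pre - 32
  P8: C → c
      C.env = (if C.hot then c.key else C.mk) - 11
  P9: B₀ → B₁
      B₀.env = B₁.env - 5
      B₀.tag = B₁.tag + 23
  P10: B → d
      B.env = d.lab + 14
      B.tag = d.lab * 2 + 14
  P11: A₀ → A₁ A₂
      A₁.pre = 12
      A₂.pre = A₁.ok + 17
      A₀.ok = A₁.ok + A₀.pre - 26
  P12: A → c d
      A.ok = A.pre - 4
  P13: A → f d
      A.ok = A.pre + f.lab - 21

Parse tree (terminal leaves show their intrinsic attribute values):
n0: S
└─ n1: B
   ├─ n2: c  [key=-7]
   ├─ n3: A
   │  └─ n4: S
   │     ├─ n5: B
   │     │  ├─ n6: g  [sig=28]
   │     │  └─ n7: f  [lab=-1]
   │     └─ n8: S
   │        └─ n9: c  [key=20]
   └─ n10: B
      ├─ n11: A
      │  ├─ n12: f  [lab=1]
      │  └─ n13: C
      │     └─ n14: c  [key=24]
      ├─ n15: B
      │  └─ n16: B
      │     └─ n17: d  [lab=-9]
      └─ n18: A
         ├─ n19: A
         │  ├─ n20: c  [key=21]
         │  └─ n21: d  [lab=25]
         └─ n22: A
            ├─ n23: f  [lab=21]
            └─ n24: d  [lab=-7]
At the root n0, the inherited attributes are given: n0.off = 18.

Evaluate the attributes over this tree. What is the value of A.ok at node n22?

25

1. n0.off = 18  [given at root]
2. n2.key = -7  [terminal]
3. n3.pre = -1  [c.key + 6]
4. n4.off = 3  [3]
5. n6.sig = 28  [terminal]
6. n7.lab = -1  [terminal]
7. n5.env = 29  [f.lab + 30]
8. n5.tag = -1  [g.sig - 29]
9. n8.off = 27  [B.env - 2]
10. n9.key = 20  [terminal]
11. n8.depth = false  [c.key > 20]
12. n4.depth = true  [S₀.off > 2]
13. n3.ok = 19  [19]
14. n11.pre = 29  [29]
15. n12.lab = 1  [terminal]
16. n13.mk = -5  [A.pre + f.lab - 35]
17. n13.hot = true  [true]
18. n14.key = 24  [terminal]
19. n13.env = 13  [(if C.hot then c.key else C.mk) - 11]
20. n11.ok = 10  [C.env + A.pre - 32]
21. n17.lab = -9  [terminal]
22. n16.env = 5  [d.lab + 14]
23. n16.tag = -4  [d.lab * 2 + 14]
24. n15.env = 0  [B₁.env - 5]
25. n15.tag = 19  [B₁.tag + 23]
26. n18.pre = 14  [B₁.env * 2 + 14]
27. n19.pre = 12  [12]
28. n20.key = 21  [terminal]
29. n21.lab = 25  [terminal]
30. n19.ok = 8  [A.pre - 4]
31. n22.pre = 25  [A₁.ok + 17]
32. n23.lab = 21  [terminal]
33. n24.lab = -7  [terminal]
34. n22.ok = 25  [A.pre + f.lab - 21]
35. n18.ok = -4  [A₁.ok + A₀.pre - 26]
36. n10.env = 6  [B₁.tag - 13]
37. n10.tag = -2  [-2]
38. n1.env = 19  [A.ok]
39. n1.tag = 17  [B₁.tag + 19]
40. n0.depth = true  [true]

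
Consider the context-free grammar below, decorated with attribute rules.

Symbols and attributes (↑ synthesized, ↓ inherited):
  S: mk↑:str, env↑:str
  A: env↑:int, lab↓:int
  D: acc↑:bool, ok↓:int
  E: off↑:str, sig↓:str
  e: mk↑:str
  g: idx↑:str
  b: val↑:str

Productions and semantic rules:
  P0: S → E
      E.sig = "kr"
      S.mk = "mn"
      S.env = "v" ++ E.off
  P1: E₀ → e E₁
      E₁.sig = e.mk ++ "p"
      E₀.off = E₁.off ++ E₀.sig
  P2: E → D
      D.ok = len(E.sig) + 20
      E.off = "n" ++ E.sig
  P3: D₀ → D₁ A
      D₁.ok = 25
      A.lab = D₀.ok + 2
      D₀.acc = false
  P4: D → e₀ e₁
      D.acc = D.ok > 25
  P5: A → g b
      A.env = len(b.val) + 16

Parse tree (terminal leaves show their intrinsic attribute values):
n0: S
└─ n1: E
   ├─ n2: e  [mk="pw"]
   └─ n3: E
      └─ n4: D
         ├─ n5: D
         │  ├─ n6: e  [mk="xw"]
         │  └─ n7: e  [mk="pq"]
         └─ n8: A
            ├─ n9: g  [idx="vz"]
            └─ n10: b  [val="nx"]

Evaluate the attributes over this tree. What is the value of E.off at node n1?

"npwpkr"

1. n1.sig = "kr"  ["kr"]
2. n2.mk = "pw"  [terminal]
3. n3.sig = "pwp"  [e.mk ++ "p"]
4. n4.ok = 23  [len(E.sig) + 20]
5. n5.ok = 25  [25]
6. n6.mk = "xw"  [terminal]
7. n7.mk = "pq"  [terminal]
8. n5.acc = false  [D.ok > 25]
9. n8.lab = 25  [D₀.ok + 2]
10. n9.idx = "vz"  [terminal]
11. n10.val = "nx"  [terminal]
12. n8.env = 18  [len(b.val) + 16]
13. n4.acc = false  [false]
14. n3.off = "npwp"  ["n" ++ E.sig]
15. n1.off = "npwpkr"  [E₁.off ++ E₀.sig]
16. n0.mk = "mn"  ["mn"]
17. n0.env = "vnpwpkr"  ["v" ++ E.off]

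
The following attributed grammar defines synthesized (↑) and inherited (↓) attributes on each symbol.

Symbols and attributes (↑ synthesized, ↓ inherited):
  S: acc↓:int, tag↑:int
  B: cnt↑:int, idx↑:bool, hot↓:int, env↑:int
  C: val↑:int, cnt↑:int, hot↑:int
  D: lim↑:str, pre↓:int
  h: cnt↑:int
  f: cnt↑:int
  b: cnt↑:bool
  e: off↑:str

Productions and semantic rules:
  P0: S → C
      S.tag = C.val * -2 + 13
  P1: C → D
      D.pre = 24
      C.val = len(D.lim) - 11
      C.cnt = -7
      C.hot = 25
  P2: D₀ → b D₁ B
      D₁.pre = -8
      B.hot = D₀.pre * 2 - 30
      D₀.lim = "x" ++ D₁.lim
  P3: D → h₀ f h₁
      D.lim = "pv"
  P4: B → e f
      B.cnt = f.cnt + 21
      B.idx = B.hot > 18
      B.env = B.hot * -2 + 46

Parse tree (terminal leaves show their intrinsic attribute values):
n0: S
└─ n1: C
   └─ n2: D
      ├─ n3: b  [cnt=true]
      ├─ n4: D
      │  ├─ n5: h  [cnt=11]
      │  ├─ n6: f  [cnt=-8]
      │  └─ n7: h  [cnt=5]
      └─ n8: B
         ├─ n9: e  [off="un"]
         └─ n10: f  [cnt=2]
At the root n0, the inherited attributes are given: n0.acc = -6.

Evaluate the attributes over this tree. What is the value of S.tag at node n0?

29

1. n0.acc = -6  [given at root]
2. n2.pre = 24  [24]
3. n3.cnt = true  [terminal]
4. n4.pre = -8  [-8]
5. n5.cnt = 11  [terminal]
6. n6.cnt = -8  [terminal]
7. n7.cnt = 5  [terminal]
8. n4.lim = "pv"  ["pv"]
9. n8.hot = 18  [D₀.pre * 2 - 30]
10. n9.off = "un"  [terminal]
11. n10.cnt = 2  [terminal]
12. n8.cnt = 23  [f.cnt + 21]
13. n8.idx = false  [B.hot > 18]
14. n8.env = 10  [B.hot * -2 + 46]
15. n2.lim = "xpv"  ["x" ++ D₁.lim]
16. n1.val = -8  [len(D.lim) - 11]
17. n1.cnt = -7  [-7]
18. n1.hot = 25  [25]
19. n0.tag = 29  [C.val * -2 + 13]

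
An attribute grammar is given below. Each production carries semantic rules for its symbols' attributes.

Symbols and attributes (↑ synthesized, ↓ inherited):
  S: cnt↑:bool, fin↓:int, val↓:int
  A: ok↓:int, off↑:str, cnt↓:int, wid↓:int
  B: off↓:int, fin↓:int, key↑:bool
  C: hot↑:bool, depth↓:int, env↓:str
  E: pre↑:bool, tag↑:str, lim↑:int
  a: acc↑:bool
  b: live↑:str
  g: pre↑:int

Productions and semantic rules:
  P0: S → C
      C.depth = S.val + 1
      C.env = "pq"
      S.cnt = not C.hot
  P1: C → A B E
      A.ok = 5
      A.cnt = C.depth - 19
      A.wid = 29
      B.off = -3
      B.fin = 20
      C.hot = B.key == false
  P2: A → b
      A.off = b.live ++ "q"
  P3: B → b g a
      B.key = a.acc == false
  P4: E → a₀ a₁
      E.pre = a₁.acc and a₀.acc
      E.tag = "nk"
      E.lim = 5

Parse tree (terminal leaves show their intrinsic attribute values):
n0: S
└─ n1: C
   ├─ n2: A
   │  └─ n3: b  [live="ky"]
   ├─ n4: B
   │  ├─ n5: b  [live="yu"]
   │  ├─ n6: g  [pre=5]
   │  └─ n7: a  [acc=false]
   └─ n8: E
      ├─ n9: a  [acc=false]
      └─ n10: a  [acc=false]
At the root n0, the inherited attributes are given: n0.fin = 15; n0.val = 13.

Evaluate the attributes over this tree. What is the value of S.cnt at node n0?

true

1. n0.fin = 15  [given at root]
2. n0.val = 13  [given at root]
3. n1.depth = 14  [S.val + 1]
4. n1.env = "pq"  ["pq"]
5. n2.ok = 5  [5]
6. n2.cnt = -5  [C.depth - 19]
7. n2.wid = 29  [29]
8. n3.live = "ky"  [terminal]
9. n2.off = "kyq"  [b.live ++ "q"]
10. n4.off = -3  [-3]
11. n4.fin = 20  [20]
12. n5.live = "yu"  [terminal]
13. n6.pre = 5  [terminal]
14. n7.acc = false  [terminal]
15. n4.key = true  [a.acc == false]
16. n9.acc = false  [terminal]
17. n10.acc = false  [terminal]
18. n8.pre = false  [a₁.acc and a₀.acc]
19. n8.tag = "nk"  ["nk"]
20. n8.lim = 5  [5]
21. n1.hot = false  [B.key == false]
22. n0.cnt = true  [not C.hot]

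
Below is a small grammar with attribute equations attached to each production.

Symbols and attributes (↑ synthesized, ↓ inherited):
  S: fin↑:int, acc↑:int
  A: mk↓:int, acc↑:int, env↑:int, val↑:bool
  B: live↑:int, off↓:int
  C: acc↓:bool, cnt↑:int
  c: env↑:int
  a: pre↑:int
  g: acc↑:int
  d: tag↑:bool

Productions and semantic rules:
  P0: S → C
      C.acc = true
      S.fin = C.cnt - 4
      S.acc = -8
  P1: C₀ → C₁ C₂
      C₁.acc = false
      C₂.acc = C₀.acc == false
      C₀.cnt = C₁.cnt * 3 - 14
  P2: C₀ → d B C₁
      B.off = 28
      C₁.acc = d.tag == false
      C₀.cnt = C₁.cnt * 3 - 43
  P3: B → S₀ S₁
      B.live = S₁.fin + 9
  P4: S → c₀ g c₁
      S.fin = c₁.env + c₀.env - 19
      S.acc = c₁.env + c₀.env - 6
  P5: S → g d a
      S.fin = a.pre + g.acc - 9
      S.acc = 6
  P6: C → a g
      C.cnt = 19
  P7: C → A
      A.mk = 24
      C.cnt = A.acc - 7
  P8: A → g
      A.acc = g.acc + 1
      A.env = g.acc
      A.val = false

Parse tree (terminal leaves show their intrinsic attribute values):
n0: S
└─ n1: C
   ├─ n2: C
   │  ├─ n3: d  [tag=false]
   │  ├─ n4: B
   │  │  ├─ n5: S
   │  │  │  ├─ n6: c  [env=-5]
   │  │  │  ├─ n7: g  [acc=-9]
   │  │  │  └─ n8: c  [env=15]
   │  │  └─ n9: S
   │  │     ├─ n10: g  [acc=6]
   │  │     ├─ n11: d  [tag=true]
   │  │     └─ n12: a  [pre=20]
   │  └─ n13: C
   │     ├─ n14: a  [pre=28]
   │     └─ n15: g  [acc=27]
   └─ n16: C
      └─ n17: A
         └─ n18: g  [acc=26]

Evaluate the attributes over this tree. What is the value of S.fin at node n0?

24

1. n1.acc = true  [true]
2. n2.acc = false  [false]
3. n3.tag = false  [terminal]
4. n4.off = 28  [28]
5. n6.env = -5  [terminal]
6. n7.acc = -9  [terminal]
7. n8.env = 15  [terminal]
8. n5.fin = -9  [c₁.env + c₀.env - 19]
9. n5.acc = 4  [c₁.env + c₀.env - 6]
10. n10.acc = 6  [terminal]
11. n11.tag = true  [terminal]
12. n12.pre = 20  [terminal]
13. n9.fin = 17  [a.pre + g.acc - 9]
14. n9.acc = 6  [6]
15. n4.live = 26  [S₁.fin + 9]
16. n13.acc = true  [d.tag == false]
17. n14.pre = 28  [terminal]
18. n15.acc = 27  [terminal]
19. n13.cnt = 19  [19]
20. n2.cnt = 14  [C₁.cnt * 3 - 43]
21. n16.acc = false  [C₀.acc == false]
22. n17.mk = 24  [24]
23. n18.acc = 26  [terminal]
24. n17.acc = 27  [g.acc + 1]
25. n17.env = 26  [g.acc]
26. n17.val = false  [false]
27. n16.cnt = 20  [A.acc - 7]
28. n1.cnt = 28  [C₁.cnt * 3 - 14]
29. n0.fin = 24  [C.cnt - 4]
30. n0.acc = -8  [-8]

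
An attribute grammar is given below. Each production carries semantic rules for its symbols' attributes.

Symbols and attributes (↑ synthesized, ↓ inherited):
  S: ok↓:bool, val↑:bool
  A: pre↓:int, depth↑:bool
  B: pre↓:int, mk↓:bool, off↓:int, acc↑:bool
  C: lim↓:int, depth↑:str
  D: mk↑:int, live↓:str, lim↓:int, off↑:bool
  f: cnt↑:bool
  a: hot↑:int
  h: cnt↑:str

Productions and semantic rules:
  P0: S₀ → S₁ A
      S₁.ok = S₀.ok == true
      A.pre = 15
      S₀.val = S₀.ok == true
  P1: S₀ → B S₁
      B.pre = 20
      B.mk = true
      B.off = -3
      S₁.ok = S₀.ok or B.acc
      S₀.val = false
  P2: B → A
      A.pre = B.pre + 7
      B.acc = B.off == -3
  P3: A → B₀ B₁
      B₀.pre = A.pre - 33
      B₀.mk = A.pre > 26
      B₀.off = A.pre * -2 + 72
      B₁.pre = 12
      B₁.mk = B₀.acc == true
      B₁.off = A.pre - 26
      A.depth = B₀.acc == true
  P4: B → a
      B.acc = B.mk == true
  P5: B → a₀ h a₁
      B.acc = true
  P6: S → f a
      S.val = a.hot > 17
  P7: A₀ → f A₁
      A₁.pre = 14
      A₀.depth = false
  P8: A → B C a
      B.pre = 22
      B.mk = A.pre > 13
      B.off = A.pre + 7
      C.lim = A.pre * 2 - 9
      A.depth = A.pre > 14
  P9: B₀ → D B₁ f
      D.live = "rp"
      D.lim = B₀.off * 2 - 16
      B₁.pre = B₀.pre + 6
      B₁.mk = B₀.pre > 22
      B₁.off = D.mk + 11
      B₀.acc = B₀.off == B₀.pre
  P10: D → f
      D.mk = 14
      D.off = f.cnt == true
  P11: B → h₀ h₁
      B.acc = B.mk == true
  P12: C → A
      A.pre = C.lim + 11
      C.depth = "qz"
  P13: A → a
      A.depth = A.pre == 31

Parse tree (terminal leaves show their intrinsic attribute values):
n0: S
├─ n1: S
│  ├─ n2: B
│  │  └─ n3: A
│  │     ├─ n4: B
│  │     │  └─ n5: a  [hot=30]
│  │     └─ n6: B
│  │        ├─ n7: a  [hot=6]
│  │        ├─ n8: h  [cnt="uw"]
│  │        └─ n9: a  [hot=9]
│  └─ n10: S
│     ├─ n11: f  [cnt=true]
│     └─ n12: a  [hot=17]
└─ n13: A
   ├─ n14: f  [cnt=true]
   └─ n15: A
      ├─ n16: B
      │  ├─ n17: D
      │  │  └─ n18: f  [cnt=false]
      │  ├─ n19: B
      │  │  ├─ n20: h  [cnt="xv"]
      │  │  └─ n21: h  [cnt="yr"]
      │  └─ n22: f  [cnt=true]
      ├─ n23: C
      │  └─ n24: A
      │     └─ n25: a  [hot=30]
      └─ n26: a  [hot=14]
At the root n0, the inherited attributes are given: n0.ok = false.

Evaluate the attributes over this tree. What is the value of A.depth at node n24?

false

1. n0.ok = false  [given at root]
2. n1.ok = false  [S₀.ok == true]
3. n2.pre = 20  [20]
4. n2.mk = true  [true]
5. n2.off = -3  [-3]
6. n3.pre = 27  [B.pre + 7]
7. n4.pre = -6  [A.pre - 33]
8. n4.mk = true  [A.pre > 26]
9. n4.off = 18  [A.pre * -2 + 72]
10. n5.hot = 30  [terminal]
11. n4.acc = true  [B.mk == true]
12. n6.pre = 12  [12]
13. n6.mk = true  [B₀.acc == true]
14. n6.off = 1  [A.pre - 26]
15. n7.hot = 6  [terminal]
16. n8.cnt = "uw"  [terminal]
17. n9.hot = 9  [terminal]
18. n6.acc = true  [true]
19. n3.depth = true  [B₀.acc == true]
20. n2.acc = true  [B.off == -3]
21. n10.ok = true  [S₀.ok or B.acc]
22. n11.cnt = true  [terminal]
23. n12.hot = 17  [terminal]
24. n10.val = false  [a.hot > 17]
25. n1.val = false  [false]
26. n13.pre = 15  [15]
27. n14.cnt = true  [terminal]
28. n15.pre = 14  [14]
29. n16.pre = 22  [22]
30. n16.mk = true  [A.pre > 13]
31. n16.off = 21  [A.pre + 7]
32. n17.live = "rp"  ["rp"]
33. n17.lim = 26  [B₀.off * 2 - 16]
34. n18.cnt = false  [terminal]
35. n17.mk = 14  [14]
36. n17.off = false  [f.cnt == true]
37. n19.pre = 28  [B₀.pre + 6]
38. n19.mk = false  [B₀.pre > 22]
39. n19.off = 25  [D.mk + 11]
40. n20.cnt = "xv"  [terminal]
41. n21.cnt = "yr"  [terminal]
42. n19.acc = false  [B.mk == true]
43. n22.cnt = true  [terminal]
44. n16.acc = false  [B₀.off == B₀.pre]
45. n23.lim = 19  [A.pre * 2 - 9]
46. n24.pre = 30  [C.lim + 11]
47. n25.hot = 30  [terminal]
48. n24.depth = false  [A.pre == 31]
49. n23.depth = "qz"  ["qz"]
50. n26.hot = 14  [terminal]
51. n15.depth = false  [A.pre > 14]
52. n13.depth = false  [false]
53. n0.val = false  [S₀.ok == true]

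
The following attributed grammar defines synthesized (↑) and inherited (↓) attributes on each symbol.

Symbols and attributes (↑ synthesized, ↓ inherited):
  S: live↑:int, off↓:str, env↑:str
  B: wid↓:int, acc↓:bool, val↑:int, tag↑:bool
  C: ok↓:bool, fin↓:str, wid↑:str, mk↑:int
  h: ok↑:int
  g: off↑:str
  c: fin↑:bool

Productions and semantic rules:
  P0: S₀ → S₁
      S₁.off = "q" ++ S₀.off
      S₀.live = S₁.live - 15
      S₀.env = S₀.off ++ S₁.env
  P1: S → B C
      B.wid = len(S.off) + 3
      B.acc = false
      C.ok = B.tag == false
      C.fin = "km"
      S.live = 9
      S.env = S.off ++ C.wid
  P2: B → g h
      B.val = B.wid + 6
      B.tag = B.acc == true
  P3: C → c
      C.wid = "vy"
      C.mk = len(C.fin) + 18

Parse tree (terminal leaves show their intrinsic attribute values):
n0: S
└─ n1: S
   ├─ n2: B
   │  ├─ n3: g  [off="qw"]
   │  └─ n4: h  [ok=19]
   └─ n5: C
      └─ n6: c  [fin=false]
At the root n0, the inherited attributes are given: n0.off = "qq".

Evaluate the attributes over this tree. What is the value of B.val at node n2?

1. n0.off = "qq"  [given at root]
2. n1.off = "qqq"  ["q" ++ S₀.off]
3. n2.wid = 6  [len(S.off) + 3]
4. n2.acc = false  [false]
5. n3.off = "qw"  [terminal]
6. n4.ok = 19  [terminal]
7. n2.val = 12  [B.wid + 6]
8. n2.tag = false  [B.acc == true]
9. n5.ok = true  [B.tag == false]
10. n5.fin = "km"  ["km"]
11. n6.fin = false  [terminal]
12. n5.wid = "vy"  ["vy"]
13. n5.mk = 20  [len(C.fin) + 18]
14. n1.live = 9  [9]
15. n1.env = "qqqvy"  [S.off ++ C.wid]
16. n0.live = -6  [S₁.live - 15]
17. n0.env = "qqqqqvy"  [S₀.off ++ S₁.env]

12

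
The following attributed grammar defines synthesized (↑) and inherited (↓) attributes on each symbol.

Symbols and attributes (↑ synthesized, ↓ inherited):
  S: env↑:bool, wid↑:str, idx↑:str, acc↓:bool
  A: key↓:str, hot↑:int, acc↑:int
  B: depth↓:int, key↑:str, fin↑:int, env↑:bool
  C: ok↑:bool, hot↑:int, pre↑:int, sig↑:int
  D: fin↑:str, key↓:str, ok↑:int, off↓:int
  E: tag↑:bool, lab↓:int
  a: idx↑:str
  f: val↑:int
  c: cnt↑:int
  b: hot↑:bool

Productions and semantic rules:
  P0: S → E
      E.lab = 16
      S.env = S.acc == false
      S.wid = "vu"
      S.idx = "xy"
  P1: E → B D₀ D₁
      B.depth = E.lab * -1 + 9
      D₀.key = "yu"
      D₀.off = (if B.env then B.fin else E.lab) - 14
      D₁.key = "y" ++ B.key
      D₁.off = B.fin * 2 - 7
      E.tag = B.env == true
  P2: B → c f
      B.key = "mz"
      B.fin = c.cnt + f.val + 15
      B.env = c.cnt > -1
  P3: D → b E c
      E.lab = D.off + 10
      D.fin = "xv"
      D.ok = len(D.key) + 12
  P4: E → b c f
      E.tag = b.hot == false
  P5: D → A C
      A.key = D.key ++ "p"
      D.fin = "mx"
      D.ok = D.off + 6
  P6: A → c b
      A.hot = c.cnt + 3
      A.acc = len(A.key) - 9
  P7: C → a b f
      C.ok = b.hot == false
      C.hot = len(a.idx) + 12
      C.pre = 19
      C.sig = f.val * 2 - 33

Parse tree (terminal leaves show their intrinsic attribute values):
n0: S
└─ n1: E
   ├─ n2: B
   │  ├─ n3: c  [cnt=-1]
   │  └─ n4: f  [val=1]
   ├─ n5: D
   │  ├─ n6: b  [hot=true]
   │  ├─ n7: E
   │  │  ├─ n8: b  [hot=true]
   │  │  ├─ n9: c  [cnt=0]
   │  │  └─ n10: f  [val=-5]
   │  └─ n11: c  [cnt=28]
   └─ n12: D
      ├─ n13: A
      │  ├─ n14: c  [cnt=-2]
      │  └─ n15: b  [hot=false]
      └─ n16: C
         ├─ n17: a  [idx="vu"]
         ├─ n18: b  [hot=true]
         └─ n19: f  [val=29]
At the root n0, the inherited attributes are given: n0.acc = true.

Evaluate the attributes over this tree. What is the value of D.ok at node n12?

1. n0.acc = true  [given at root]
2. n1.lab = 16  [16]
3. n2.depth = -7  [E.lab * -1 + 9]
4. n3.cnt = -1  [terminal]
5. n4.val = 1  [terminal]
6. n2.key = "mz"  ["mz"]
7. n2.fin = 15  [c.cnt + f.val + 15]
8. n2.env = false  [c.cnt > -1]
9. n5.key = "yu"  ["yu"]
10. n5.off = 2  [(if B.env then B.fin else E.lab) - 14]
11. n6.hot = true  [terminal]
12. n7.lab = 12  [D.off + 10]
13. n8.hot = true  [terminal]
14. n9.cnt = 0  [terminal]
15. n10.val = -5  [terminal]
16. n7.tag = false  [b.hot == false]
17. n11.cnt = 28  [terminal]
18. n5.fin = "xv"  ["xv"]
19. n5.ok = 14  [len(D.key) + 12]
20. n12.key = "ymz"  ["y" ++ B.key]
21. n12.off = 23  [B.fin * 2 - 7]
22. n13.key = "ymzp"  [D.key ++ "p"]
23. n14.cnt = -2  [terminal]
24. n15.hot = false  [terminal]
25. n13.hot = 1  [c.cnt + 3]
26. n13.acc = -5  [len(A.key) - 9]
27. n17.idx = "vu"  [terminal]
28. n18.hot = true  [terminal]
29. n19.val = 29  [terminal]
30. n16.ok = false  [b.hot == false]
31. n16.hot = 14  [len(a.idx) + 12]
32. n16.pre = 19  [19]
33. n16.sig = 25  [f.val * 2 - 33]
34. n12.fin = "mx"  ["mx"]
35. n12.ok = 29  [D.off + 6]
36. n1.tag = false  [B.env == true]
37. n0.env = false  [S.acc == false]
38. n0.wid = "vu"  ["vu"]
39. n0.idx = "xy"  ["xy"]

29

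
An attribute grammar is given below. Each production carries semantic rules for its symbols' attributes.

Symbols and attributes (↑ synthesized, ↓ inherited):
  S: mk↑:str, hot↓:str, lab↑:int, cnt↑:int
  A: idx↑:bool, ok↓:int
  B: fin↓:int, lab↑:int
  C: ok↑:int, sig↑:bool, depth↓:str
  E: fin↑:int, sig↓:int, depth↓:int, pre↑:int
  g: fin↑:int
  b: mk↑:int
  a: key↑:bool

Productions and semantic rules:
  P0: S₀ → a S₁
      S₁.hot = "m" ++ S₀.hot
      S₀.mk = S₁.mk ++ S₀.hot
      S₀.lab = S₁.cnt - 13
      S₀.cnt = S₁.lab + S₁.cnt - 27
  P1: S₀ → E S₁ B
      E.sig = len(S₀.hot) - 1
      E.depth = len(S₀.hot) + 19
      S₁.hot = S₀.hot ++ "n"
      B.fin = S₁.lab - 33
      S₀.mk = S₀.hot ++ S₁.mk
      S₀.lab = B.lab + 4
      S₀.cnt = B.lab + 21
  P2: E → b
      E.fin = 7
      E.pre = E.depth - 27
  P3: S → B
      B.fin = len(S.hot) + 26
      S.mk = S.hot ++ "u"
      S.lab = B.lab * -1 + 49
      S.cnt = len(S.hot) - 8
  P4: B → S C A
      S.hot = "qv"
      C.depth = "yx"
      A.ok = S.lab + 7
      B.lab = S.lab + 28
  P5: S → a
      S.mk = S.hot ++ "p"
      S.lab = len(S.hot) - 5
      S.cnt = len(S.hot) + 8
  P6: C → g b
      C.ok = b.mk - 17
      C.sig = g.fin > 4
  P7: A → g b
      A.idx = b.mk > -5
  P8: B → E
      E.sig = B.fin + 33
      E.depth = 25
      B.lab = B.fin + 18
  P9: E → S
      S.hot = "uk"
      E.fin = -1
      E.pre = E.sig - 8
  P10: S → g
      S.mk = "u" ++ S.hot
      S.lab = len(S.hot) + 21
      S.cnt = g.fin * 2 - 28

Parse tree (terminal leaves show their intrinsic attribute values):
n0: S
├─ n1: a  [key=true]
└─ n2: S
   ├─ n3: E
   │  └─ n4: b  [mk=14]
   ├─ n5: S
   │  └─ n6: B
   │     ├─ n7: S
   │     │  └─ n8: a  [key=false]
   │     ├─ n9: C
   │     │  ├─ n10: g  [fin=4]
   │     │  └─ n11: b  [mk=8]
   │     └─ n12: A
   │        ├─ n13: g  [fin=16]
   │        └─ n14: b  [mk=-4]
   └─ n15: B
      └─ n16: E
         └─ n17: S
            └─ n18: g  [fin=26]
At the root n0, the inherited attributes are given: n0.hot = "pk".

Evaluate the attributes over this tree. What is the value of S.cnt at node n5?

-4

1. n0.hot = "pk"  [given at root]
2. n1.key = true  [terminal]
3. n2.hot = "mpk"  ["m" ++ S₀.hot]
4. n3.sig = 2  [len(S₀.hot) - 1]
5. n3.depth = 22  [len(S₀.hot) + 19]
6. n4.mk = 14  [terminal]
7. n3.fin = 7  [7]
8. n3.pre = -5  [E.depth - 27]
9. n5.hot = "mpkn"  [S₀.hot ++ "n"]
10. n6.fin = 30  [len(S.hot) + 26]
11. n7.hot = "qv"  ["qv"]
12. n8.key = false  [terminal]
13. n7.mk = "qvp"  [S.hot ++ "p"]
14. n7.lab = -3  [len(S.hot) - 5]
15. n7.cnt = 10  [len(S.hot) + 8]
16. n9.depth = "yx"  ["yx"]
17. n10.fin = 4  [terminal]
18. n11.mk = 8  [terminal]
19. n9.ok = -9  [b.mk - 17]
20. n9.sig = false  [g.fin > 4]
21. n12.ok = 4  [S.lab + 7]
22. n13.fin = 16  [terminal]
23. n14.mk = -4  [terminal]
24. n12.idx = true  [b.mk > -5]
25. n6.lab = 25  [S.lab + 28]
26. n5.mk = "mpknu"  [S.hot ++ "u"]
27. n5.lab = 24  [B.lab * -1 + 49]
28. n5.cnt = -4  [len(S.hot) - 8]
29. n15.fin = -9  [S₁.lab - 33]
30. n16.sig = 24  [B.fin + 33]
31. n16.depth = 25  [25]
32. n17.hot = "uk"  ["uk"]
33. n18.fin = 26  [terminal]
34. n17.mk = "uuk"  ["u" ++ S.hot]
35. n17.lab = 23  [len(S.hot) + 21]
36. n17.cnt = 24  [g.fin * 2 - 28]
37. n16.fin = -1  [-1]
38. n16.pre = 16  [E.sig - 8]
39. n15.lab = 9  [B.fin + 18]
40. n2.mk = "mpkmpknu"  [S₀.hot ++ S₁.mk]
41. n2.lab = 13  [B.lab + 4]
42. n2.cnt = 30  [B.lab + 21]
43. n0.mk = "mpkmpknupk"  [S₁.mk ++ S₀.hot]
44. n0.lab = 17  [S₁.cnt - 13]
45. n0.cnt = 16  [S₁.lab + S₁.cnt - 27]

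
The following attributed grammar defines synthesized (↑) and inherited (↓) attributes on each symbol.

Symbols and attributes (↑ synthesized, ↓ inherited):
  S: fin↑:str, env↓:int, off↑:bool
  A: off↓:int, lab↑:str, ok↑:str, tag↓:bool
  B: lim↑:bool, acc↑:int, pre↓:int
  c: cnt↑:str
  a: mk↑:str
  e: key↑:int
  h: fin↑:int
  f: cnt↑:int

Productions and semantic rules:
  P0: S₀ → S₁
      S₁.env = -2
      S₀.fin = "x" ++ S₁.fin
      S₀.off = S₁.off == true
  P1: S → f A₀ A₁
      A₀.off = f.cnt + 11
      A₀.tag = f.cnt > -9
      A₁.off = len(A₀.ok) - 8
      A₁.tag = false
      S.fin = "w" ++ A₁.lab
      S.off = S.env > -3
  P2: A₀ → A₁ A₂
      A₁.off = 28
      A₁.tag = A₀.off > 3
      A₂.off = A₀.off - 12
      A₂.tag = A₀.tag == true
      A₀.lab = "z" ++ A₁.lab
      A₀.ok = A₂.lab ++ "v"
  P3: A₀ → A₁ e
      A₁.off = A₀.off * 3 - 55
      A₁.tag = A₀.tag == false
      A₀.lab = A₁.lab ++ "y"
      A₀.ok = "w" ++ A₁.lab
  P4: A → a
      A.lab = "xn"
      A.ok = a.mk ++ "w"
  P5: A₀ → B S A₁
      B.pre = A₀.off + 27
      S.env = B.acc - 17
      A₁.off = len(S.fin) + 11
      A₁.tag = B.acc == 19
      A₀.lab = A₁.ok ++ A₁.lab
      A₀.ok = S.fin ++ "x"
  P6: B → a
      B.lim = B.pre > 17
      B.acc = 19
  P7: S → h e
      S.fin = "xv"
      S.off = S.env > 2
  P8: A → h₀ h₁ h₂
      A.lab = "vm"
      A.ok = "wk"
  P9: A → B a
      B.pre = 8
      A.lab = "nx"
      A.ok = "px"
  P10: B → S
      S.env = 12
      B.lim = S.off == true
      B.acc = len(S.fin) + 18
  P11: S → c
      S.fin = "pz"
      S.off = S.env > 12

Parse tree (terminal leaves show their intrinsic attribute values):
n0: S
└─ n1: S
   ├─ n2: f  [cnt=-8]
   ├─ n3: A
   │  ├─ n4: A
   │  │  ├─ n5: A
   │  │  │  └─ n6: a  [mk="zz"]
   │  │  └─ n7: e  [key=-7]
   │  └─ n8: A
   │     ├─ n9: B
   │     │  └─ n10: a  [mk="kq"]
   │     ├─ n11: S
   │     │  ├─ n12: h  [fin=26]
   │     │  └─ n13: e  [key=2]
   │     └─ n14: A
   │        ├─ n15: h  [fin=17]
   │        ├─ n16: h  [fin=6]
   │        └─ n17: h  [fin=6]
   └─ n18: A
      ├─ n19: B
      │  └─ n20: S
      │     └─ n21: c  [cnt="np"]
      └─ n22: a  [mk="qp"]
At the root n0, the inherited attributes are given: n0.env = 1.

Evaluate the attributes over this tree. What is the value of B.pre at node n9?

1. n0.env = 1  [given at root]
2. n1.env = -2  [-2]
3. n2.cnt = -8  [terminal]
4. n3.off = 3  [f.cnt + 11]
5. n3.tag = true  [f.cnt > -9]
6. n4.off = 28  [28]
7. n4.tag = false  [A₀.off > 3]
8. n5.off = 29  [A₀.off * 3 - 55]
9. n5.tag = true  [A₀.tag == false]
10. n6.mk = "zz"  [terminal]
11. n5.lab = "xn"  ["xn"]
12. n5.ok = "zzw"  [a.mk ++ "w"]
13. n7.key = -7  [terminal]
14. n4.lab = "xny"  [A₁.lab ++ "y"]
15. n4.ok = "wxn"  ["w" ++ A₁.lab]
16. n8.off = -9  [A₀.off - 12]
17. n8.tag = true  [A₀.tag == true]
18. n9.pre = 18  [A₀.off + 27]
19. n10.mk = "kq"  [terminal]
20. n9.lim = true  [B.pre > 17]
21. n9.acc = 19  [19]
22. n11.env = 2  [B.acc - 17]
23. n12.fin = 26  [terminal]
24. n13.key = 2  [terminal]
25. n11.fin = "xv"  ["xv"]
26. n11.off = false  [S.env > 2]
27. n14.off = 13  [len(S.fin) + 11]
28. n14.tag = true  [B.acc == 19]
29. n15.fin = 17  [terminal]
30. n16.fin = 6  [terminal]
31. n17.fin = 6  [terminal]
32. n14.lab = "vm"  ["vm"]
33. n14.ok = "wk"  ["wk"]
34. n8.lab = "wkvm"  [A₁.ok ++ A₁.lab]
35. n8.ok = "xvx"  [S.fin ++ "x"]
36. n3.lab = "zxny"  ["z" ++ A₁.lab]
37. n3.ok = "wkvmv"  [A₂.lab ++ "v"]
38. n18.off = -3  [len(A₀.ok) - 8]
39. n18.tag = false  [false]
40. n19.pre = 8  [8]
41. n20.env = 12  [12]
42. n21.cnt = "np"  [terminal]
43. n20.fin = "pz"  ["pz"]
44. n20.off = false  [S.env > 12]
45. n19.lim = false  [S.off == true]
46. n19.acc = 20  [len(S.fin) + 18]
47. n22.mk = "qp"  [terminal]
48. n18.lab = "nx"  ["nx"]
49. n18.ok = "px"  ["px"]
50. n1.fin = "wnx"  ["w" ++ A₁.lab]
51. n1.off = true  [S.env > -3]
52. n0.fin = "xwnx"  ["x" ++ S₁.fin]
53. n0.off = true  [S₁.off == true]

18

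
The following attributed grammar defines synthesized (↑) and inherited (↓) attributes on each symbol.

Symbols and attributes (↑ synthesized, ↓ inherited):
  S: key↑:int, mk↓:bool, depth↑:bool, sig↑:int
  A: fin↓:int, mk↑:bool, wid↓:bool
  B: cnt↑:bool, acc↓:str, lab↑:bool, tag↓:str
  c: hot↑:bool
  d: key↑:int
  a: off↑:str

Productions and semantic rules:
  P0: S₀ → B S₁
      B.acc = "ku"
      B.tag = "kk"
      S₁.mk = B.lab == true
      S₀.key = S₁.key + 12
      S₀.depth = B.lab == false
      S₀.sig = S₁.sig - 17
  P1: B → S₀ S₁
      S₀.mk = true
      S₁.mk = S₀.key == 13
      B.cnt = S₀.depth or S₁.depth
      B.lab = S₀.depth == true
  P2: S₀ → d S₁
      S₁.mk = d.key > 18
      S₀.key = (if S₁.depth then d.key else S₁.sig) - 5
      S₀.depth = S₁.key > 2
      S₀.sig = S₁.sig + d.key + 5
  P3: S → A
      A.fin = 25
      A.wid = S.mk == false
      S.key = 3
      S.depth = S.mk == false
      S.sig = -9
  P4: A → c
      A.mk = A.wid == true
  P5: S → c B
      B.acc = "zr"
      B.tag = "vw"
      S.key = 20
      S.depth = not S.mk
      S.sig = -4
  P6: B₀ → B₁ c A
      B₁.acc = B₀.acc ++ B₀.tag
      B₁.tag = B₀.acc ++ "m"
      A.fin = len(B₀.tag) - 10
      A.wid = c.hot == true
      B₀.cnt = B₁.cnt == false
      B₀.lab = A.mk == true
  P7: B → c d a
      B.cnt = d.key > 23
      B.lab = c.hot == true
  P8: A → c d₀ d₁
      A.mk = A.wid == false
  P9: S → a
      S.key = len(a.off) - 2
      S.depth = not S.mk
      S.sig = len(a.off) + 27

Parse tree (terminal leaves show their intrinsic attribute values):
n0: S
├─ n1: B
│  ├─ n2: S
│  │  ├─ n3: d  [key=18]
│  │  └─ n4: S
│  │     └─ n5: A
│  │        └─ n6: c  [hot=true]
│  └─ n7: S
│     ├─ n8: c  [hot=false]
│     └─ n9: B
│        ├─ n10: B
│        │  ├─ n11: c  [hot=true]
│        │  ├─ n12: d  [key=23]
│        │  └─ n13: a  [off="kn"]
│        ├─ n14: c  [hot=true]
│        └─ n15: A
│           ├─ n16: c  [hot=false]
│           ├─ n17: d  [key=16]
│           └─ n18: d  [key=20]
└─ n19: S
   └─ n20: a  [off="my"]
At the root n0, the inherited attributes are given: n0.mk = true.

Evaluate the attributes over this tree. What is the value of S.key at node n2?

1. n0.mk = true  [given at root]
2. n1.acc = "ku"  ["ku"]
3. n1.tag = "kk"  ["kk"]
4. n2.mk = true  [true]
5. n3.key = 18  [terminal]
6. n4.mk = false  [d.key > 18]
7. n5.fin = 25  [25]
8. n5.wid = true  [S.mk == false]
9. n6.hot = true  [terminal]
10. n5.mk = true  [A.wid == true]
11. n4.key = 3  [3]
12. n4.depth = true  [S.mk == false]
13. n4.sig = -9  [-9]
14. n2.key = 13  [(if S₁.depth then d.key else S₁.sig) - 5]
15. n2.depth = true  [S₁.key > 2]
16. n2.sig = 14  [S₁.sig + d.key + 5]
17. n7.mk = true  [S₀.key == 13]
18. n8.hot = false  [terminal]
19. n9.acc = "zr"  ["zr"]
20. n9.tag = "vw"  ["vw"]
21. n10.acc = "zrvw"  [B₀.acc ++ B₀.tag]
22. n10.tag = "zrm"  [B₀.acc ++ "m"]
23. n11.hot = true  [terminal]
24. n12.key = 23  [terminal]
25. n13.off = "kn"  [terminal]
26. n10.cnt = false  [d.key > 23]
27. n10.lab = true  [c.hot == true]
28. n14.hot = true  [terminal]
29. n15.fin = -8  [len(B₀.tag) - 10]
30. n15.wid = true  [c.hot == true]
31. n16.hot = false  [terminal]
32. n17.key = 16  [terminal]
33. n18.key = 20  [terminal]
34. n15.mk = false  [A.wid == false]
35. n9.cnt = true  [B₁.cnt == false]
36. n9.lab = false  [A.mk == true]
37. n7.key = 20  [20]
38. n7.depth = false  [not S.mk]
39. n7.sig = -4  [-4]
40. n1.cnt = true  [S₀.depth or S₁.depth]
41. n1.lab = true  [S₀.depth == true]
42. n19.mk = true  [B.lab == true]
43. n20.off = "my"  [terminal]
44. n19.key = 0  [len(a.off) - 2]
45. n19.depth = false  [not S.mk]
46. n19.sig = 29  [len(a.off) + 27]
47. n0.key = 12  [S₁.key + 12]
48. n0.depth = false  [B.lab == false]
49. n0.sig = 12  [S₁.sig - 17]

13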